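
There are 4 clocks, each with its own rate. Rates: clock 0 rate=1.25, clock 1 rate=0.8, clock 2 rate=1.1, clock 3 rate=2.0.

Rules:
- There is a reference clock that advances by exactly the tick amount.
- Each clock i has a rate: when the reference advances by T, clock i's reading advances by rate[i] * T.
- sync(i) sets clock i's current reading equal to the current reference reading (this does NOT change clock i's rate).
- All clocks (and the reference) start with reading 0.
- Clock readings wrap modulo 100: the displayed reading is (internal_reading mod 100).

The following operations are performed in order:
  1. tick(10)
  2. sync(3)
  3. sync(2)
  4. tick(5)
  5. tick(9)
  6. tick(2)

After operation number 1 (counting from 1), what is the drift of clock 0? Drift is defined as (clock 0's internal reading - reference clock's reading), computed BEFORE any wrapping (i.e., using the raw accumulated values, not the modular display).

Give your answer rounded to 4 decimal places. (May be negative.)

After op 1 tick(10): ref=10.0000 raw=[12.5000 8.0000 11.0000 20.0000]
Drift of clock 0 after op 1: 12.5000 - 10.0000 = 2.5000

Answer: 2.5000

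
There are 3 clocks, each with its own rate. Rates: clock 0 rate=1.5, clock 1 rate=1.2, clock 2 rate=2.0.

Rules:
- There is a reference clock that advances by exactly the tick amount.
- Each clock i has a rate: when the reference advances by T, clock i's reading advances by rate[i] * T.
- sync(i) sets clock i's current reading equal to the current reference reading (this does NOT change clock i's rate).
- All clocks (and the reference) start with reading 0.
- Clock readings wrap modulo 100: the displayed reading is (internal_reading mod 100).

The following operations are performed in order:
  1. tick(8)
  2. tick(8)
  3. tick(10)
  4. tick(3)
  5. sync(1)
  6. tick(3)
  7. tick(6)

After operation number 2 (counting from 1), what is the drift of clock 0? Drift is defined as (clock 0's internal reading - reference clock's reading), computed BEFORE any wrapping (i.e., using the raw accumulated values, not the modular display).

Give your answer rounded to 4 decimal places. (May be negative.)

Answer: 8.0000

Derivation:
After op 1 tick(8): ref=8.0000 raw=[12.0000 9.6000 16.0000]
After op 2 tick(8): ref=16.0000 raw=[24.0000 19.2000 32.0000]
Drift of clock 0 after op 2: 24.0000 - 16.0000 = 8.0000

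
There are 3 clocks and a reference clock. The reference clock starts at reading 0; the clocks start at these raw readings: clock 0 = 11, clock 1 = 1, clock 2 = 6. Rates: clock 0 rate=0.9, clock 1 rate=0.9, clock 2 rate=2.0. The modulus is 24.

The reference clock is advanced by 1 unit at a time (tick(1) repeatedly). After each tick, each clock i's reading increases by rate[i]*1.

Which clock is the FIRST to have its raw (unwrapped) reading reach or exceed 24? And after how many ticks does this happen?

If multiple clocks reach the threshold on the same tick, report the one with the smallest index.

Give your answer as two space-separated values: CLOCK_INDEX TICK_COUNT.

clock 0: start=11, rate=0.9, needs 24-11 = 13; ticks = ceil(13/0.9) = ceil(14.4444) = 15; reading at tick 15 = 11 + 0.9*15 = 24.5000
clock 1: start=1, rate=0.9, needs 24-1 = 23; ticks = ceil(23/0.9) = ceil(25.5556) = 26; reading at tick 26 = 1 + 0.9*26 = 24.4000
clock 2: start=6, rate=2.0, needs 24-6 = 18; ticks = ceil(18/2.0) = ceil(9.0000) = 9; reading at tick 9 = 6 + 2.0*9 = 24.0000
Minimum tick count = 9; winners = [2]; smallest index = 2

Answer: 2 9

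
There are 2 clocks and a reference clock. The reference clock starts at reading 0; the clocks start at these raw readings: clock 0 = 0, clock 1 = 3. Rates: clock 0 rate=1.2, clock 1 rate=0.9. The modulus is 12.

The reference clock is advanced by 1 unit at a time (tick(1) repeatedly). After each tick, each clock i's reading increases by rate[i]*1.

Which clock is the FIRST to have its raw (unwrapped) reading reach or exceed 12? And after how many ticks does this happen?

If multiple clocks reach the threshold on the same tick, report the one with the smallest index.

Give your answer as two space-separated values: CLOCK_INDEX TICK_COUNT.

Answer: 0 10

Derivation:
clock 0: start=0, rate=1.2, needs 12-0 = 12; ticks = ceil(12/1.2) = ceil(10.0000) = 10; reading at tick 10 = 0 + 1.2*10 = 12.0000
clock 1: start=3, rate=0.9, needs 12-3 = 9; ticks = ceil(9/0.9) = ceil(10.0000) = 10; reading at tick 10 = 3 + 0.9*10 = 12.0000
Minimum tick count = 10; winners = [0, 1]; smallest index = 0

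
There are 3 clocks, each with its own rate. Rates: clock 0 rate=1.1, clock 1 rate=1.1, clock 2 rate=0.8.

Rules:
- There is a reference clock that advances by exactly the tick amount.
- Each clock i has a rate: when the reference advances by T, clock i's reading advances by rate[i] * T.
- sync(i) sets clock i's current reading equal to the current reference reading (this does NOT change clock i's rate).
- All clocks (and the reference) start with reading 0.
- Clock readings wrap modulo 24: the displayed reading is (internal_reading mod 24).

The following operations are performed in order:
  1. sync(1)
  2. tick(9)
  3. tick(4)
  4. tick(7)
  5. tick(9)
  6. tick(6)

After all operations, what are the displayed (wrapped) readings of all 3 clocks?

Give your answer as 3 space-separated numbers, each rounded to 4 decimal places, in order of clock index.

Answer: 14.5000 14.5000 4.0000

Derivation:
After op 1 sync(1): ref=0.0000 raw=[0.0000 0.0000 0.0000]
After op 2 tick(9): ref=9.0000 raw=[9.9000 9.9000 7.2000]
After op 3 tick(4): ref=13.0000 raw=[14.3000 14.3000 10.4000]
After op 4 tick(7): ref=20.0000 raw=[22.0000 22.0000 16.0000]
After op 5 tick(9): ref=29.0000 raw=[31.9000 31.9000 23.2000]
After op 6 tick(6): ref=35.0000 raw=[38.5000 38.5000 28.0000]
Wrap final raw readings (mod 24): 38.5000 mod 24 = 14.5000; 38.5000 mod 24 = 14.5000; 28.0000 mod 24 = 4.0000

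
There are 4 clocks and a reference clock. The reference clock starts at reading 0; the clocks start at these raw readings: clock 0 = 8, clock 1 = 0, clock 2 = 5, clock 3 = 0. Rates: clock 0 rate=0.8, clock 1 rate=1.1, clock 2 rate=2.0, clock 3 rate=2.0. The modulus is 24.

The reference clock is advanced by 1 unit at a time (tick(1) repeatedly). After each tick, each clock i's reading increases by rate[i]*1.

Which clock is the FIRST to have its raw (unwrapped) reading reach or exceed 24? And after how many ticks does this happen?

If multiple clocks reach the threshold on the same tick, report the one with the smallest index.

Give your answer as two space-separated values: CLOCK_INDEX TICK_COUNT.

Answer: 2 10

Derivation:
clock 0: start=8, rate=0.8, needs 24-8 = 16; ticks = ceil(16/0.8) = ceil(20.0000) = 20; reading at tick 20 = 8 + 0.8*20 = 24.0000
clock 1: start=0, rate=1.1, needs 24-0 = 24; ticks = ceil(24/1.1) = ceil(21.8182) = 22; reading at tick 22 = 0 + 1.1*22 = 24.2000
clock 2: start=5, rate=2.0, needs 24-5 = 19; ticks = ceil(19/2.0) = ceil(9.5000) = 10; reading at tick 10 = 5 + 2.0*10 = 25.0000
clock 3: start=0, rate=2.0, needs 24-0 = 24; ticks = ceil(24/2.0) = ceil(12.0000) = 12; reading at tick 12 = 0 + 2.0*12 = 24.0000
Minimum tick count = 10; winners = [2]; smallest index = 2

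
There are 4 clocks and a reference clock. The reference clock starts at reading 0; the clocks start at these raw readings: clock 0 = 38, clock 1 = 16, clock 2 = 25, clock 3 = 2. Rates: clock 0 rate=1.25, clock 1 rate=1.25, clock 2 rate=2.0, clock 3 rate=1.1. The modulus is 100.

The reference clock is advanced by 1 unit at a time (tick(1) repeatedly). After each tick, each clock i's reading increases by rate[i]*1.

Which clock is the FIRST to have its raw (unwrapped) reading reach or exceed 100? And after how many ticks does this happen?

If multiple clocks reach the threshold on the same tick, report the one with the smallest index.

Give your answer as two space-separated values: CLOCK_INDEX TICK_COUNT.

Answer: 2 38

Derivation:
clock 0: start=38, rate=1.25, needs 100-38 = 62; ticks = ceil(62/1.25) = ceil(49.6000) = 50; reading at tick 50 = 38 + 1.25*50 = 100.5000
clock 1: start=16, rate=1.25, needs 100-16 = 84; ticks = ceil(84/1.25) = ceil(67.2000) = 68; reading at tick 68 = 16 + 1.25*68 = 101.0000
clock 2: start=25, rate=2.0, needs 100-25 = 75; ticks = ceil(75/2.0) = ceil(37.5000) = 38; reading at tick 38 = 25 + 2.0*38 = 101.0000
clock 3: start=2, rate=1.1, needs 100-2 = 98; ticks = ceil(98/1.1) = ceil(89.0909) = 90; reading at tick 90 = 2 + 1.1*90 = 101.0000
Minimum tick count = 38; winners = [2]; smallest index = 2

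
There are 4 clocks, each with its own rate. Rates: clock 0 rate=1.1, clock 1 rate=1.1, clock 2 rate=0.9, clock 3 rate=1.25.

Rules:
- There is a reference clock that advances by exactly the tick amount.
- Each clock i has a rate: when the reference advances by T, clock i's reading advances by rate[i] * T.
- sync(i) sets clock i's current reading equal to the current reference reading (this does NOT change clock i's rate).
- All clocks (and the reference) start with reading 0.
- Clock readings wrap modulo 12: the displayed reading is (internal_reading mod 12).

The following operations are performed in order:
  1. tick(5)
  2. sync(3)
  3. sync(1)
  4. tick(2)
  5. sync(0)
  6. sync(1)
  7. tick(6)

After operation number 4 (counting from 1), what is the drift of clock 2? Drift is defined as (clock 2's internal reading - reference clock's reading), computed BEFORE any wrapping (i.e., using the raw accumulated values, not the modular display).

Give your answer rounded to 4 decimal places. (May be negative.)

After op 1 tick(5): ref=5.0000 raw=[5.5000 5.5000 4.5000 6.2500]
After op 2 sync(3): ref=5.0000 raw=[5.5000 5.5000 4.5000 5.0000]
After op 3 sync(1): ref=5.0000 raw=[5.5000 5.0000 4.5000 5.0000]
After op 4 tick(2): ref=7.0000 raw=[7.7000 7.2000 6.3000 7.5000]
Drift of clock 2 after op 4: 6.3000 - 7.0000 = -0.7000

Answer: -0.7000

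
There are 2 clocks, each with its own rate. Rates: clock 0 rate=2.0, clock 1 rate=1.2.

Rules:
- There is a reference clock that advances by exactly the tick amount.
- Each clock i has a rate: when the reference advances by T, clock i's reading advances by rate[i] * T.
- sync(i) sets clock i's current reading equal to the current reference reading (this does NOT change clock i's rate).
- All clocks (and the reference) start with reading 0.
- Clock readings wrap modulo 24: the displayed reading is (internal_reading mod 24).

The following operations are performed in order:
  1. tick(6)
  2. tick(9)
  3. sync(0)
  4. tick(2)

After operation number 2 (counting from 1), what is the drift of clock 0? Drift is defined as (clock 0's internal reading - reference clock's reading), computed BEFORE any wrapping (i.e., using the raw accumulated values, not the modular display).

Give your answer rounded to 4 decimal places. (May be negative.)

After op 1 tick(6): ref=6.0000 raw=[12.0000 7.2000]
After op 2 tick(9): ref=15.0000 raw=[30.0000 18.0000]
Drift of clock 0 after op 2: 30.0000 - 15.0000 = 15.0000

Answer: 15.0000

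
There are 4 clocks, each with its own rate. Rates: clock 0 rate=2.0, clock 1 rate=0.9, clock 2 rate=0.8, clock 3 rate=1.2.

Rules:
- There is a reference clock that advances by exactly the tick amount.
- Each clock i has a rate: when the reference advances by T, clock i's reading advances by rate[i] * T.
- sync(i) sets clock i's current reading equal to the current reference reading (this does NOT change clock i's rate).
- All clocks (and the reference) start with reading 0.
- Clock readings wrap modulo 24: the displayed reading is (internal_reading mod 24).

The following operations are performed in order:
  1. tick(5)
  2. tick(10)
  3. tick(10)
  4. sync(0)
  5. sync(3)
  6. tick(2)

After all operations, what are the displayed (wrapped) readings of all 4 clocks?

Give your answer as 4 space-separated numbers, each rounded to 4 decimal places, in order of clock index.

Answer: 5.0000 0.3000 21.6000 3.4000

Derivation:
After op 1 tick(5): ref=5.0000 raw=[10.0000 4.5000 4.0000 6.0000]
After op 2 tick(10): ref=15.0000 raw=[30.0000 13.5000 12.0000 18.0000]
After op 3 tick(10): ref=25.0000 raw=[50.0000 22.5000 20.0000 30.0000]
After op 4 sync(0): ref=25.0000 raw=[25.0000 22.5000 20.0000 30.0000]
After op 5 sync(3): ref=25.0000 raw=[25.0000 22.5000 20.0000 25.0000]
After op 6 tick(2): ref=27.0000 raw=[29.0000 24.3000 21.6000 27.4000]
Wrap final raw readings (mod 24): 29.0000 mod 24 = 5.0000; 24.3000 mod 24 = 0.3000; 21.6000 mod 24 = 21.6000; 27.4000 mod 24 = 3.4000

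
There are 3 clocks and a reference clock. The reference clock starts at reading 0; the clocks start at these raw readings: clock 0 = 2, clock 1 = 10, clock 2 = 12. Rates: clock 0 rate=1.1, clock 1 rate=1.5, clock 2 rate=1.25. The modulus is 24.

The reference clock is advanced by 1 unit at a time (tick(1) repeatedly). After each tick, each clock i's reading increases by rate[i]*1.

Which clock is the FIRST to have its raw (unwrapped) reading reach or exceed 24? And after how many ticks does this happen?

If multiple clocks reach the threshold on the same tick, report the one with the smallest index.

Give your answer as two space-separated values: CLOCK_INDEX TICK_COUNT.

clock 0: start=2, rate=1.1, needs 24-2 = 22; ticks = ceil(22/1.1) = ceil(20.0000) = 20; reading at tick 20 = 2 + 1.1*20 = 24.0000
clock 1: start=10, rate=1.5, needs 24-10 = 14; ticks = ceil(14/1.5) = ceil(9.3333) = 10; reading at tick 10 = 10 + 1.5*10 = 25.0000
clock 2: start=12, rate=1.25, needs 24-12 = 12; ticks = ceil(12/1.25) = ceil(9.6000) = 10; reading at tick 10 = 12 + 1.25*10 = 24.5000
Minimum tick count = 10; winners = [1, 2]; smallest index = 1

Answer: 1 10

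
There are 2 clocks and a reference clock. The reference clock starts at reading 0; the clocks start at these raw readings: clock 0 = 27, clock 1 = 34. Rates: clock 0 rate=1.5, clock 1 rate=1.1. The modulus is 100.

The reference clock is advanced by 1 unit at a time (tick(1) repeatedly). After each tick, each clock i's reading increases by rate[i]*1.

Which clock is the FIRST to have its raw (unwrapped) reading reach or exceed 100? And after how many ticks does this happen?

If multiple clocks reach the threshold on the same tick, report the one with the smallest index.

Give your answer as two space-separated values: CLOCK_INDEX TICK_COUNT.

Answer: 0 49

Derivation:
clock 0: start=27, rate=1.5, needs 100-27 = 73; ticks = ceil(73/1.5) = ceil(48.6667) = 49; reading at tick 49 = 27 + 1.5*49 = 100.5000
clock 1: start=34, rate=1.1, needs 100-34 = 66; ticks = ceil(66/1.1) = ceil(60.0000) = 60; reading at tick 60 = 34 + 1.1*60 = 100.0000
Minimum tick count = 49; winners = [0]; smallest index = 0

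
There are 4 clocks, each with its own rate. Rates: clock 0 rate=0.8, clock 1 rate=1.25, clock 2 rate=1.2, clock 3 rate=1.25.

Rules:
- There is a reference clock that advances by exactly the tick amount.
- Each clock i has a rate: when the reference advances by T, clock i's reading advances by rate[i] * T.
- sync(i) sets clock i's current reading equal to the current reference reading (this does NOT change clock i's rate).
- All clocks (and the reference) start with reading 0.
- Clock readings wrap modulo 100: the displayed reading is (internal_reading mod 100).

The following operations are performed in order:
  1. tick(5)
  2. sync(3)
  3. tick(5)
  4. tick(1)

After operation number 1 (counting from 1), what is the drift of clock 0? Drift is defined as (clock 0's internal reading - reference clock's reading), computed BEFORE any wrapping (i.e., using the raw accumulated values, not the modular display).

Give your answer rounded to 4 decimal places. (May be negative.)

Answer: -1.0000

Derivation:
After op 1 tick(5): ref=5.0000 raw=[4.0000 6.2500 6.0000 6.2500]
Drift of clock 0 after op 1: 4.0000 - 5.0000 = -1.0000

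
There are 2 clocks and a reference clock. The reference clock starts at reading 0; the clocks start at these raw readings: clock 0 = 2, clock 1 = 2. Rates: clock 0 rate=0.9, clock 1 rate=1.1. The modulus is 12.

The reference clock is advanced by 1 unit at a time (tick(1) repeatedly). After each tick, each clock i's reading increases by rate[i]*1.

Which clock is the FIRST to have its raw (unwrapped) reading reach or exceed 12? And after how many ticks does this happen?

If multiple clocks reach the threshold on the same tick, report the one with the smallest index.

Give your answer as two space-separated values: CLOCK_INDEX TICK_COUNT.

clock 0: start=2, rate=0.9, needs 12-2 = 10; ticks = ceil(10/0.9) = ceil(11.1111) = 12; reading at tick 12 = 2 + 0.9*12 = 12.8000
clock 1: start=2, rate=1.1, needs 12-2 = 10; ticks = ceil(10/1.1) = ceil(9.0909) = 10; reading at tick 10 = 2 + 1.1*10 = 13.0000
Minimum tick count = 10; winners = [1]; smallest index = 1

Answer: 1 10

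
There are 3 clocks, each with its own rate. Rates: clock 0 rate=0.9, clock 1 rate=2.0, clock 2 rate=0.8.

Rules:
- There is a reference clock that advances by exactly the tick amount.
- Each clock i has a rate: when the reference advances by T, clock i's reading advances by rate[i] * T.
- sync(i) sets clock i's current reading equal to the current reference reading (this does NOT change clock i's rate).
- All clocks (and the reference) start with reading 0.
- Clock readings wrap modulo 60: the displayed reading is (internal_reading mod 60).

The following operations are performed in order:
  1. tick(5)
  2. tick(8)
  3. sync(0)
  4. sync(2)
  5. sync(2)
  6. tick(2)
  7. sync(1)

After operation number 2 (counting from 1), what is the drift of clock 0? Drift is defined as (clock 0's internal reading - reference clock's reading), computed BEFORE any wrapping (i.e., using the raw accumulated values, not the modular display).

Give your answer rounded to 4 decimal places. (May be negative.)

Answer: -1.3000

Derivation:
After op 1 tick(5): ref=5.0000 raw=[4.5000 10.0000 4.0000]
After op 2 tick(8): ref=13.0000 raw=[11.7000 26.0000 10.4000]
Drift of clock 0 after op 2: 11.7000 - 13.0000 = -1.3000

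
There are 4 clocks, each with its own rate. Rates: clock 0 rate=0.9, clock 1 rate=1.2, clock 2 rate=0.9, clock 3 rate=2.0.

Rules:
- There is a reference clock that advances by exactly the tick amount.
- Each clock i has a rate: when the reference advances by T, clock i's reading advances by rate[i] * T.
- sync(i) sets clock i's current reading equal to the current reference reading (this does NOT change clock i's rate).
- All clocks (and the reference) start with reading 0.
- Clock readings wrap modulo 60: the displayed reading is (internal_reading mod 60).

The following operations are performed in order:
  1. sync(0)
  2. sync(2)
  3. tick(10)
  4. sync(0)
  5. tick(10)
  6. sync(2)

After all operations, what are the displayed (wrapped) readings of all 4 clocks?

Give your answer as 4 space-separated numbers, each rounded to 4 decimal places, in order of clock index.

Answer: 19.0000 24.0000 20.0000 40.0000

Derivation:
After op 1 sync(0): ref=0.0000 raw=[0.0000 0.0000 0.0000 0.0000]
After op 2 sync(2): ref=0.0000 raw=[0.0000 0.0000 0.0000 0.0000]
After op 3 tick(10): ref=10.0000 raw=[9.0000 12.0000 9.0000 20.0000]
After op 4 sync(0): ref=10.0000 raw=[10.0000 12.0000 9.0000 20.0000]
After op 5 tick(10): ref=20.0000 raw=[19.0000 24.0000 18.0000 40.0000]
After op 6 sync(2): ref=20.0000 raw=[19.0000 24.0000 20.0000 40.0000]
Wrap final raw readings (mod 60): 19.0000 mod 60 = 19.0000; 24.0000 mod 60 = 24.0000; 20.0000 mod 60 = 20.0000; 40.0000 mod 60 = 40.0000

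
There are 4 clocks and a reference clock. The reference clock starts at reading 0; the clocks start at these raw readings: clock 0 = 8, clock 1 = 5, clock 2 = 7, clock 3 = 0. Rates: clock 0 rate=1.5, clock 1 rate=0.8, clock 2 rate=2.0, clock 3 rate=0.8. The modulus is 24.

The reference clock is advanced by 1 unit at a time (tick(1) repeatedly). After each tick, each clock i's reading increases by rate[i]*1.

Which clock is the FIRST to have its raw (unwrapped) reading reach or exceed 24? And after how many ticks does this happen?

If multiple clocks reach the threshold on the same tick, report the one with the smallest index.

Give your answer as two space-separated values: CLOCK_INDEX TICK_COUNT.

clock 0: start=8, rate=1.5, needs 24-8 = 16; ticks = ceil(16/1.5) = ceil(10.6667) = 11; reading at tick 11 = 8 + 1.5*11 = 24.5000
clock 1: start=5, rate=0.8, needs 24-5 = 19; ticks = ceil(19/0.8) = ceil(23.7500) = 24; reading at tick 24 = 5 + 0.8*24 = 24.2000
clock 2: start=7, rate=2.0, needs 24-7 = 17; ticks = ceil(17/2.0) = ceil(8.5000) = 9; reading at tick 9 = 7 + 2.0*9 = 25.0000
clock 3: start=0, rate=0.8, needs 24-0 = 24; ticks = ceil(24/0.8) = ceil(30.0000) = 30; reading at tick 30 = 0 + 0.8*30 = 24.0000
Minimum tick count = 9; winners = [2]; smallest index = 2

Answer: 2 9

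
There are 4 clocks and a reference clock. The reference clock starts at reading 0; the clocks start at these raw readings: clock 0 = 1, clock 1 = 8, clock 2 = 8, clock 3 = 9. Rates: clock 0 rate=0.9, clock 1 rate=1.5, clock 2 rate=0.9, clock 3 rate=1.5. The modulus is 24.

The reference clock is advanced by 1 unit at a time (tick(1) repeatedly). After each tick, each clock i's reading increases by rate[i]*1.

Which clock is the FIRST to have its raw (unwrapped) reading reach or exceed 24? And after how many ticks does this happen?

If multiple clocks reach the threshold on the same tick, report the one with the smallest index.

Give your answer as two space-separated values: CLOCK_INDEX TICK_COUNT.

Answer: 3 10

Derivation:
clock 0: start=1, rate=0.9, needs 24-1 = 23; ticks = ceil(23/0.9) = ceil(25.5556) = 26; reading at tick 26 = 1 + 0.9*26 = 24.4000
clock 1: start=8, rate=1.5, needs 24-8 = 16; ticks = ceil(16/1.5) = ceil(10.6667) = 11; reading at tick 11 = 8 + 1.5*11 = 24.5000
clock 2: start=8, rate=0.9, needs 24-8 = 16; ticks = ceil(16/0.9) = ceil(17.7778) = 18; reading at tick 18 = 8 + 0.9*18 = 24.2000
clock 3: start=9, rate=1.5, needs 24-9 = 15; ticks = ceil(15/1.5) = ceil(10.0000) = 10; reading at tick 10 = 9 + 1.5*10 = 24.0000
Minimum tick count = 10; winners = [3]; smallest index = 3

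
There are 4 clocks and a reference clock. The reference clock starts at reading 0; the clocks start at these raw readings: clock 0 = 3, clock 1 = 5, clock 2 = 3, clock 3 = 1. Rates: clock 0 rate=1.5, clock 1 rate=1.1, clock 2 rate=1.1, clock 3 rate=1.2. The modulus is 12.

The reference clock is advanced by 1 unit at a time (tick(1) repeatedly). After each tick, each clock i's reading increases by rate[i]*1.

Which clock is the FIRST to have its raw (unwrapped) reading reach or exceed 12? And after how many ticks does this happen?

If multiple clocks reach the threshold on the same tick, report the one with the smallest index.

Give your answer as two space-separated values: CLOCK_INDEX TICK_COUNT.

Answer: 0 6

Derivation:
clock 0: start=3, rate=1.5, needs 12-3 = 9; ticks = ceil(9/1.5) = ceil(6.0000) = 6; reading at tick 6 = 3 + 1.5*6 = 12.0000
clock 1: start=5, rate=1.1, needs 12-5 = 7; ticks = ceil(7/1.1) = ceil(6.3636) = 7; reading at tick 7 = 5 + 1.1*7 = 12.7000
clock 2: start=3, rate=1.1, needs 12-3 = 9; ticks = ceil(9/1.1) = ceil(8.1818) = 9; reading at tick 9 = 3 + 1.1*9 = 12.9000
clock 3: start=1, rate=1.2, needs 12-1 = 11; ticks = ceil(11/1.2) = ceil(9.1667) = 10; reading at tick 10 = 1 + 1.2*10 = 13.0000
Minimum tick count = 6; winners = [0]; smallest index = 0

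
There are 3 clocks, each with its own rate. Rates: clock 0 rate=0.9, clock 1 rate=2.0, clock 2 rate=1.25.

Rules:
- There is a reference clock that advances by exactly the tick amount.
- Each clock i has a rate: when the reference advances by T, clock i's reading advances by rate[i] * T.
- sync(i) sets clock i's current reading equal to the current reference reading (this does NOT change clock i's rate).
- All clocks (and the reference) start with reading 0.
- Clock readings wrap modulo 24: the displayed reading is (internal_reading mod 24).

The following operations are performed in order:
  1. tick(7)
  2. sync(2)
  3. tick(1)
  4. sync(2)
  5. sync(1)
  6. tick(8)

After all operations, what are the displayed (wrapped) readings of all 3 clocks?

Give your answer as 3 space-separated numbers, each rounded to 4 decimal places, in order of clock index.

After op 1 tick(7): ref=7.0000 raw=[6.3000 14.0000 8.7500]
After op 2 sync(2): ref=7.0000 raw=[6.3000 14.0000 7.0000]
After op 3 tick(1): ref=8.0000 raw=[7.2000 16.0000 8.2500]
After op 4 sync(2): ref=8.0000 raw=[7.2000 16.0000 8.0000]
After op 5 sync(1): ref=8.0000 raw=[7.2000 8.0000 8.0000]
After op 6 tick(8): ref=16.0000 raw=[14.4000 24.0000 18.0000]
Wrap final raw readings (mod 24): 14.4000 mod 24 = 14.4000; 24.0000 mod 24 = 0.0000; 18.0000 mod 24 = 18.0000

Answer: 14.4000 0.0000 18.0000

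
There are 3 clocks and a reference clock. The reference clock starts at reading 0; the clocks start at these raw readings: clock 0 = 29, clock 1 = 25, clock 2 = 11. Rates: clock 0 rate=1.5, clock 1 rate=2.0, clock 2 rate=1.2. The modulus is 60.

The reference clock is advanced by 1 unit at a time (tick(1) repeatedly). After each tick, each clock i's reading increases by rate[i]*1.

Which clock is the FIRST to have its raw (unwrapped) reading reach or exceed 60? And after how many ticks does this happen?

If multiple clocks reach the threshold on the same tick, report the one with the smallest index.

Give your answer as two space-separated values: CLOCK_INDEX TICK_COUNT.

clock 0: start=29, rate=1.5, needs 60-29 = 31; ticks = ceil(31/1.5) = ceil(20.6667) = 21; reading at tick 21 = 29 + 1.5*21 = 60.5000
clock 1: start=25, rate=2.0, needs 60-25 = 35; ticks = ceil(35/2.0) = ceil(17.5000) = 18; reading at tick 18 = 25 + 2.0*18 = 61.0000
clock 2: start=11, rate=1.2, needs 60-11 = 49; ticks = ceil(49/1.2) = ceil(40.8333) = 41; reading at tick 41 = 11 + 1.2*41 = 60.2000
Minimum tick count = 18; winners = [1]; smallest index = 1

Answer: 1 18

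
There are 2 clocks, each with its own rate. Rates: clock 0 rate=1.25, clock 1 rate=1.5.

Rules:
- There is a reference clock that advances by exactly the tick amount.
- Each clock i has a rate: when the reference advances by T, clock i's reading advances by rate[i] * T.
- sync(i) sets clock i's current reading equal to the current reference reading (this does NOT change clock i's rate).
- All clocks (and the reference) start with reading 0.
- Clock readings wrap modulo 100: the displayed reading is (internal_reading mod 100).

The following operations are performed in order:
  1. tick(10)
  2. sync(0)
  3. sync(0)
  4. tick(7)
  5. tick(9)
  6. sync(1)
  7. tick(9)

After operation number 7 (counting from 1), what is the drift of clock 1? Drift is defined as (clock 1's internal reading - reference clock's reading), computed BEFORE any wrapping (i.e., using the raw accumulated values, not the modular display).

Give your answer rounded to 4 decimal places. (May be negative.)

Answer: 4.5000

Derivation:
After op 1 tick(10): ref=10.0000 raw=[12.5000 15.0000]
After op 2 sync(0): ref=10.0000 raw=[10.0000 15.0000]
After op 3 sync(0): ref=10.0000 raw=[10.0000 15.0000]
After op 4 tick(7): ref=17.0000 raw=[18.7500 25.5000]
After op 5 tick(9): ref=26.0000 raw=[30.0000 39.0000]
After op 6 sync(1): ref=26.0000 raw=[30.0000 26.0000]
After op 7 tick(9): ref=35.0000 raw=[41.2500 39.5000]
Drift of clock 1 after op 7: 39.5000 - 35.0000 = 4.5000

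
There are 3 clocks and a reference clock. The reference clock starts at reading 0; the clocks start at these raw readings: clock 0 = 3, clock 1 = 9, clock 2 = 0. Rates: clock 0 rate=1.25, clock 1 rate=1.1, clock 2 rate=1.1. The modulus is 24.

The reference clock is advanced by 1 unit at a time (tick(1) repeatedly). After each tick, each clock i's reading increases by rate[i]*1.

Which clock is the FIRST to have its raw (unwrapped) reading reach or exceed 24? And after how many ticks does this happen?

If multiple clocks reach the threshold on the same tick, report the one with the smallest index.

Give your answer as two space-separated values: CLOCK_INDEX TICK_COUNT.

clock 0: start=3, rate=1.25, needs 24-3 = 21; ticks = ceil(21/1.25) = ceil(16.8000) = 17; reading at tick 17 = 3 + 1.25*17 = 24.2500
clock 1: start=9, rate=1.1, needs 24-9 = 15; ticks = ceil(15/1.1) = ceil(13.6364) = 14; reading at tick 14 = 9 + 1.1*14 = 24.4000
clock 2: start=0, rate=1.1, needs 24-0 = 24; ticks = ceil(24/1.1) = ceil(21.8182) = 22; reading at tick 22 = 0 + 1.1*22 = 24.2000
Minimum tick count = 14; winners = [1]; smallest index = 1

Answer: 1 14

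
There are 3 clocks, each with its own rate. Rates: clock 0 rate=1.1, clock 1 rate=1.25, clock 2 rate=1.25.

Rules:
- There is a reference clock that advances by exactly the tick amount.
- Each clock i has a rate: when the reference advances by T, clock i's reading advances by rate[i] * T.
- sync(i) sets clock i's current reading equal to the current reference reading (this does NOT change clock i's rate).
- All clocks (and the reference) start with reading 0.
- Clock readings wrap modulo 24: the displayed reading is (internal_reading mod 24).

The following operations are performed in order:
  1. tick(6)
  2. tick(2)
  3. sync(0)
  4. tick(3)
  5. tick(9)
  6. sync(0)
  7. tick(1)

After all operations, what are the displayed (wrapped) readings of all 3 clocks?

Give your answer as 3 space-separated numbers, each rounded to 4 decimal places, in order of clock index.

After op 1 tick(6): ref=6.0000 raw=[6.6000 7.5000 7.5000]
After op 2 tick(2): ref=8.0000 raw=[8.8000 10.0000 10.0000]
After op 3 sync(0): ref=8.0000 raw=[8.0000 10.0000 10.0000]
After op 4 tick(3): ref=11.0000 raw=[11.3000 13.7500 13.7500]
After op 5 tick(9): ref=20.0000 raw=[21.2000 25.0000 25.0000]
After op 6 sync(0): ref=20.0000 raw=[20.0000 25.0000 25.0000]
After op 7 tick(1): ref=21.0000 raw=[21.1000 26.2500 26.2500]
Wrap final raw readings (mod 24): 21.1000 mod 24 = 21.1000; 26.2500 mod 24 = 2.2500; 26.2500 mod 24 = 2.2500

Answer: 21.1000 2.2500 2.2500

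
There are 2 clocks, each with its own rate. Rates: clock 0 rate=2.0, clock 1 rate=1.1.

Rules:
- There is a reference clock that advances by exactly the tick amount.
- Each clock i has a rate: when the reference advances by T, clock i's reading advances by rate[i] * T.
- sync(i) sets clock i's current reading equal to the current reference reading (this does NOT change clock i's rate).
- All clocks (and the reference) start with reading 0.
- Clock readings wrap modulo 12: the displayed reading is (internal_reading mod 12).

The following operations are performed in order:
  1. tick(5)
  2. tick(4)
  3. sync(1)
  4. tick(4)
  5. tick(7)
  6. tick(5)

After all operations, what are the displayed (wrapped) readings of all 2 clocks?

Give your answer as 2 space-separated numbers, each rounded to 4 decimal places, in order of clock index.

Answer: 2.0000 2.6000

Derivation:
After op 1 tick(5): ref=5.0000 raw=[10.0000 5.5000]
After op 2 tick(4): ref=9.0000 raw=[18.0000 9.9000]
After op 3 sync(1): ref=9.0000 raw=[18.0000 9.0000]
After op 4 tick(4): ref=13.0000 raw=[26.0000 13.4000]
After op 5 tick(7): ref=20.0000 raw=[40.0000 21.1000]
After op 6 tick(5): ref=25.0000 raw=[50.0000 26.6000]
Wrap final raw readings (mod 12): 50.0000 mod 12 = 2.0000; 26.6000 mod 12 = 2.6000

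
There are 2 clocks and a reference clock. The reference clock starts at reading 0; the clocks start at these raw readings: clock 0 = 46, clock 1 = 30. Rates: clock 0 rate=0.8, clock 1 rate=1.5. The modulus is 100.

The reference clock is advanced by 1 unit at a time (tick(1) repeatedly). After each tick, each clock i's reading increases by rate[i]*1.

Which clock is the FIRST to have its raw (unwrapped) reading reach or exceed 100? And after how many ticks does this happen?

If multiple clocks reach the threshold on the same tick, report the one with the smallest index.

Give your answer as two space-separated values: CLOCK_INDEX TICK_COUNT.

Answer: 1 47

Derivation:
clock 0: start=46, rate=0.8, needs 100-46 = 54; ticks = ceil(54/0.8) = ceil(67.5000) = 68; reading at tick 68 = 46 + 0.8*68 = 100.4000
clock 1: start=30, rate=1.5, needs 100-30 = 70; ticks = ceil(70/1.5) = ceil(46.6667) = 47; reading at tick 47 = 30 + 1.5*47 = 100.5000
Minimum tick count = 47; winners = [1]; smallest index = 1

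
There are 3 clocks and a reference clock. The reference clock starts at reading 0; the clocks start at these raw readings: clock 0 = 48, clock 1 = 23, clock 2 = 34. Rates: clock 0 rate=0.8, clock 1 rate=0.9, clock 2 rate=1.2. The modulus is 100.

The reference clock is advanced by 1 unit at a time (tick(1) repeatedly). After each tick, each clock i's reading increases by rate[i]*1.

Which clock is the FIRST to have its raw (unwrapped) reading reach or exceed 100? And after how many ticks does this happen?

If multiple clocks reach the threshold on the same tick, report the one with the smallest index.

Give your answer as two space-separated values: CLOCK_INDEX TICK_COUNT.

clock 0: start=48, rate=0.8, needs 100-48 = 52; ticks = ceil(52/0.8) = ceil(65.0000) = 65; reading at tick 65 = 48 + 0.8*65 = 100.0000
clock 1: start=23, rate=0.9, needs 100-23 = 77; ticks = ceil(77/0.9) = ceil(85.5556) = 86; reading at tick 86 = 23 + 0.9*86 = 100.4000
clock 2: start=34, rate=1.2, needs 100-34 = 66; ticks = ceil(66/1.2) = ceil(55.0000) = 55; reading at tick 55 = 34 + 1.2*55 = 100.0000
Minimum tick count = 55; winners = [2]; smallest index = 2

Answer: 2 55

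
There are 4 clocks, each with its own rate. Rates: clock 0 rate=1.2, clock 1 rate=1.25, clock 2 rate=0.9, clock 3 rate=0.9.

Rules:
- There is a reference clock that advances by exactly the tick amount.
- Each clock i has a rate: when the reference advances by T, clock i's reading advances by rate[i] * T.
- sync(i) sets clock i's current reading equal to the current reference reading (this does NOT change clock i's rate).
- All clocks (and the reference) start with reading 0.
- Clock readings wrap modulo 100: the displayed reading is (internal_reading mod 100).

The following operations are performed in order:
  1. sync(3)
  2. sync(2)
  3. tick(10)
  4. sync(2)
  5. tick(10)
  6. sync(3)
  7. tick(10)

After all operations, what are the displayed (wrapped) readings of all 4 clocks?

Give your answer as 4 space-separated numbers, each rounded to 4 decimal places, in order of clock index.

After op 1 sync(3): ref=0.0000 raw=[0.0000 0.0000 0.0000 0.0000]
After op 2 sync(2): ref=0.0000 raw=[0.0000 0.0000 0.0000 0.0000]
After op 3 tick(10): ref=10.0000 raw=[12.0000 12.5000 9.0000 9.0000]
After op 4 sync(2): ref=10.0000 raw=[12.0000 12.5000 10.0000 9.0000]
After op 5 tick(10): ref=20.0000 raw=[24.0000 25.0000 19.0000 18.0000]
After op 6 sync(3): ref=20.0000 raw=[24.0000 25.0000 19.0000 20.0000]
After op 7 tick(10): ref=30.0000 raw=[36.0000 37.5000 28.0000 29.0000]
Wrap final raw readings (mod 100): 36.0000 mod 100 = 36.0000; 37.5000 mod 100 = 37.5000; 28.0000 mod 100 = 28.0000; 29.0000 mod 100 = 29.0000

Answer: 36.0000 37.5000 28.0000 29.0000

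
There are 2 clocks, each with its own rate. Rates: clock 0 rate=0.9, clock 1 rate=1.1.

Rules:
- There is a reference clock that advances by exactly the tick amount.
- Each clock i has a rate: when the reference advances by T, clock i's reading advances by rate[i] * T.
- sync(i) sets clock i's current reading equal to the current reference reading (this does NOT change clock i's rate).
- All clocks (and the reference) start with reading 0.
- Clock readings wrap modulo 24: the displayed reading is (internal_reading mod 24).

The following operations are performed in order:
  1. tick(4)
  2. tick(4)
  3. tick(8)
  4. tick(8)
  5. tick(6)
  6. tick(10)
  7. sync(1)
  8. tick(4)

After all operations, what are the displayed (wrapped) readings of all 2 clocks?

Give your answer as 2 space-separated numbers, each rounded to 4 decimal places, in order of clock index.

Answer: 15.6000 20.4000

Derivation:
After op 1 tick(4): ref=4.0000 raw=[3.6000 4.4000]
After op 2 tick(4): ref=8.0000 raw=[7.2000 8.8000]
After op 3 tick(8): ref=16.0000 raw=[14.4000 17.6000]
After op 4 tick(8): ref=24.0000 raw=[21.6000 26.4000]
After op 5 tick(6): ref=30.0000 raw=[27.0000 33.0000]
After op 6 tick(10): ref=40.0000 raw=[36.0000 44.0000]
After op 7 sync(1): ref=40.0000 raw=[36.0000 40.0000]
After op 8 tick(4): ref=44.0000 raw=[39.6000 44.4000]
Wrap final raw readings (mod 24): 39.6000 mod 24 = 15.6000; 44.4000 mod 24 = 20.4000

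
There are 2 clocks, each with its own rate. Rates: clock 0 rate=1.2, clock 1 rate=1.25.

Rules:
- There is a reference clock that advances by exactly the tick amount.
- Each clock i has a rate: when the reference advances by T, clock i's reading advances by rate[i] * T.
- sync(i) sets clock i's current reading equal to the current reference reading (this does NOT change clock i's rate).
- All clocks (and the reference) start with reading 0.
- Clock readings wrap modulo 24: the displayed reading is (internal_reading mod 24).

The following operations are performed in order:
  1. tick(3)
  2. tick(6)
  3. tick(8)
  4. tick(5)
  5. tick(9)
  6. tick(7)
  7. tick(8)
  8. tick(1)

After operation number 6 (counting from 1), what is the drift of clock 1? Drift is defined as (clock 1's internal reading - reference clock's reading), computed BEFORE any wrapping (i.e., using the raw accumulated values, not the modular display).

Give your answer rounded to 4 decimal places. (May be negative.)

After op 1 tick(3): ref=3.0000 raw=[3.6000 3.7500]
After op 2 tick(6): ref=9.0000 raw=[10.8000 11.2500]
After op 3 tick(8): ref=17.0000 raw=[20.4000 21.2500]
After op 4 tick(5): ref=22.0000 raw=[26.4000 27.5000]
After op 5 tick(9): ref=31.0000 raw=[37.2000 38.7500]
After op 6 tick(7): ref=38.0000 raw=[45.6000 47.5000]
Drift of clock 1 after op 6: 47.5000 - 38.0000 = 9.5000

Answer: 9.5000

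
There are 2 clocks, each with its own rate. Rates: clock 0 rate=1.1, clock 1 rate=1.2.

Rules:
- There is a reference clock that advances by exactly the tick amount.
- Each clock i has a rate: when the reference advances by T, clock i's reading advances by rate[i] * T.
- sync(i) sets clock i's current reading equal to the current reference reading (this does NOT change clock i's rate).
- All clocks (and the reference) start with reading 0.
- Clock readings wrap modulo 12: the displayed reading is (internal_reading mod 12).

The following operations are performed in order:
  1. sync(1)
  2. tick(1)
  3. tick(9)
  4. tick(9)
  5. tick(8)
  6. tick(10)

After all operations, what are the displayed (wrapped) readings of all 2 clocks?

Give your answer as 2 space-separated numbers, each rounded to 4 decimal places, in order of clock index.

After op 1 sync(1): ref=0.0000 raw=[0.0000 0.0000]
After op 2 tick(1): ref=1.0000 raw=[1.1000 1.2000]
After op 3 tick(9): ref=10.0000 raw=[11.0000 12.0000]
After op 4 tick(9): ref=19.0000 raw=[20.9000 22.8000]
After op 5 tick(8): ref=27.0000 raw=[29.7000 32.4000]
After op 6 tick(10): ref=37.0000 raw=[40.7000 44.4000]
Wrap final raw readings (mod 12): 40.7000 mod 12 = 4.7000; 44.4000 mod 12 = 8.4000

Answer: 4.7000 8.4000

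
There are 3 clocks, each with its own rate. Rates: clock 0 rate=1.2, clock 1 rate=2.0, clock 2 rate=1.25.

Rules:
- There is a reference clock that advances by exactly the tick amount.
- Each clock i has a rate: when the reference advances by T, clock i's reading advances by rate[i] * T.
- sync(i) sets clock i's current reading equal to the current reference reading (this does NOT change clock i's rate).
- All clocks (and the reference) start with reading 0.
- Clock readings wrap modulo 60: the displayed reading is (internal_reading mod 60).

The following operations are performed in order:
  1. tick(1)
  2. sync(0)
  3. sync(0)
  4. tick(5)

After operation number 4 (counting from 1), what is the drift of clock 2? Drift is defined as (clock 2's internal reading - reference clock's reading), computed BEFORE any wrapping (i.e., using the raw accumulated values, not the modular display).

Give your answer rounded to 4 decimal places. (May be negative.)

After op 1 tick(1): ref=1.0000 raw=[1.2000 2.0000 1.2500]
After op 2 sync(0): ref=1.0000 raw=[1.0000 2.0000 1.2500]
After op 3 sync(0): ref=1.0000 raw=[1.0000 2.0000 1.2500]
After op 4 tick(5): ref=6.0000 raw=[7.0000 12.0000 7.5000]
Drift of clock 2 after op 4: 7.5000 - 6.0000 = 1.5000

Answer: 1.5000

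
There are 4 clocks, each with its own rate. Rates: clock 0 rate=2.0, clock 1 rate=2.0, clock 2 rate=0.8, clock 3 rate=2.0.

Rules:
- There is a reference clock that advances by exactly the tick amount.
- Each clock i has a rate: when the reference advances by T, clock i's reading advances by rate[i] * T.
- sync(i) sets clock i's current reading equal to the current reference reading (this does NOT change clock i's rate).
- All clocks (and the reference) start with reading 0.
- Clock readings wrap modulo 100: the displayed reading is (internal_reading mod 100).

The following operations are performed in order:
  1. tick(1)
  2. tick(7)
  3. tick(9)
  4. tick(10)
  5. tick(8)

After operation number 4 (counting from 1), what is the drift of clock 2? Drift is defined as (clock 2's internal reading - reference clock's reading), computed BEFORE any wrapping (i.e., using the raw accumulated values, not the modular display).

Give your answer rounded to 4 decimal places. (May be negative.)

Answer: -5.4000

Derivation:
After op 1 tick(1): ref=1.0000 raw=[2.0000 2.0000 0.8000 2.0000]
After op 2 tick(7): ref=8.0000 raw=[16.0000 16.0000 6.4000 16.0000]
After op 3 tick(9): ref=17.0000 raw=[34.0000 34.0000 13.6000 34.0000]
After op 4 tick(10): ref=27.0000 raw=[54.0000 54.0000 21.6000 54.0000]
Drift of clock 2 after op 4: 21.6000 - 27.0000 = -5.4000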